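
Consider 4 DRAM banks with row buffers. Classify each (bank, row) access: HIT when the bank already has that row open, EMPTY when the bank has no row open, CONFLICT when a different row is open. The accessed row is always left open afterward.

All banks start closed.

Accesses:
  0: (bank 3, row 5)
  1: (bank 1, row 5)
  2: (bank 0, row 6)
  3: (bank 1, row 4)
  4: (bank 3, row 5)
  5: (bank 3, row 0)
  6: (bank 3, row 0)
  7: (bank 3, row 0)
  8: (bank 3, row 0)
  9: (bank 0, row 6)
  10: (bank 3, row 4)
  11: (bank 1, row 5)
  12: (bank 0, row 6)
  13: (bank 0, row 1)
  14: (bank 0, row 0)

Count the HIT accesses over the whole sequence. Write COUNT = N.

COUNT = 6

#0 (3,5) E
#1 (1,5) E
#2 (0,6) E
#3 (1,4) C  (was 5)
#4 (3,5) H  (was 5)
#5 (3,0) C  (was 5)
#6 (3,0) H  (was 0)
#7 (3,0) H  (was 0)
#8 (3,0) H  (was 0)
#9 (0,6) H  (was 6)
#10 (3,4) C  (was 0)
#11 (1,5) C  (was 4)
#12 (0,6) H  (was 6)
#13 (0,1) C  (was 6)
#14 (0,0) C  (was 1)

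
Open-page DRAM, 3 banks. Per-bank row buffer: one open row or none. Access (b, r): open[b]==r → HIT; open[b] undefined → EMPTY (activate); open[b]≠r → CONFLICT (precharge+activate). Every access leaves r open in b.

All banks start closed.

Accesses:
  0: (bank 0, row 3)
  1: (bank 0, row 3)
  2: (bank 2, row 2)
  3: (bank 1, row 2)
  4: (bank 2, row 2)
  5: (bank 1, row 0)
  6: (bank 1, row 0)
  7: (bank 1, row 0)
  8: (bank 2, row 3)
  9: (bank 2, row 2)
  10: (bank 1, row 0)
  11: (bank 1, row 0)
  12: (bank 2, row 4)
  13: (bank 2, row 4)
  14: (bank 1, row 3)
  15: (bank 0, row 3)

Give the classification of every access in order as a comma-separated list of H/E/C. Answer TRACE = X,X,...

TRACE = E,H,E,E,H,C,H,H,C,C,H,H,C,H,C,H

0: bank 0 row 3 — prev None → EMPTY
1: bank 0 row 3 — prev 3 → HIT
2: bank 2 row 2 — prev None → EMPTY
3: bank 1 row 2 — prev None → EMPTY
4: bank 2 row 2 — prev 2 → HIT
5: bank 1 row 0 — prev 2 → CONFLICT
6: bank 1 row 0 — prev 0 → HIT
7: bank 1 row 0 — prev 0 → HIT
8: bank 2 row 3 — prev 2 → CONFLICT
9: bank 2 row 2 — prev 3 → CONFLICT
10: bank 1 row 0 — prev 0 → HIT
11: bank 1 row 0 — prev 0 → HIT
12: bank 2 row 4 — prev 2 → CONFLICT
13: bank 2 row 4 — prev 4 → HIT
14: bank 1 row 3 — prev 0 → CONFLICT
15: bank 0 row 3 — prev 3 → HIT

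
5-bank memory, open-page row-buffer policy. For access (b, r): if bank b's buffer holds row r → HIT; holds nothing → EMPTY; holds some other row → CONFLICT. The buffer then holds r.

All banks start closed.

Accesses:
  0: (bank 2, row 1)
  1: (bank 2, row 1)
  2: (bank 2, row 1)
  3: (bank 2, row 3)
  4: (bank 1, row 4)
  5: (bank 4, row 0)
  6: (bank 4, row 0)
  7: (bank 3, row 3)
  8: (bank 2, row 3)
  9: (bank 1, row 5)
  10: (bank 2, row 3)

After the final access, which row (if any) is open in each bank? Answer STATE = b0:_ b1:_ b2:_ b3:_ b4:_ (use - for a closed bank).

  [0] b2 r1: no row ⇒ E
  [1] b2 r1: had r1 ⇒ H
  [2] b2 r1: had r1 ⇒ H
  [3] b2 r3: had r1 ⇒ C
  [4] b1 r4: no row ⇒ E
  [5] b4 r0: no row ⇒ E
  [6] b4 r0: had r0 ⇒ H
  [7] b3 r3: no row ⇒ E
  [8] b2 r3: had r3 ⇒ H
  [9] b1 r5: had r4 ⇒ C
  [10] b2 r3: had r3 ⇒ H

STATE = b0:- b1:5 b2:3 b3:3 b4:0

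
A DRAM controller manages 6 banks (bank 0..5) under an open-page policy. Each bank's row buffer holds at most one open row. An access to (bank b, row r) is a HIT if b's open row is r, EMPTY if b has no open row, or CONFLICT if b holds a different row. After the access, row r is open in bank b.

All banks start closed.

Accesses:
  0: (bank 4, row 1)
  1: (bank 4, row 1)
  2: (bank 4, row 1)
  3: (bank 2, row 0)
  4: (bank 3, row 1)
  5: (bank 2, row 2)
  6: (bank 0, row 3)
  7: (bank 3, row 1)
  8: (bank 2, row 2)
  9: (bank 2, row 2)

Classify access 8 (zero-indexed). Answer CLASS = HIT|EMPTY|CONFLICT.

CLASS = HIT

#0 (4,1) E
#1 (4,1) H  (was 1)
#2 (4,1) H  (was 1)
#3 (2,0) E
#4 (3,1) E
#5 (2,2) C  (was 0)
#6 (0,3) E
#7 (3,1) H  (was 1)
#8 (2,2) H  (was 2)
#9 (2,2) H  (was 2)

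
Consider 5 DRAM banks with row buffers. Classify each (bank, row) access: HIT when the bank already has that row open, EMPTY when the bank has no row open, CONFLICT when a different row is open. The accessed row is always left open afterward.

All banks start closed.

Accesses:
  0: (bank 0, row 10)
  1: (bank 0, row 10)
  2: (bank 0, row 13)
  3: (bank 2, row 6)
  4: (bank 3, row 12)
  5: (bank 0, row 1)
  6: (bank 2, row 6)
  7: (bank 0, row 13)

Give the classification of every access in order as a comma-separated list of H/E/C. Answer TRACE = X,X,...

  [0] b0 r10: no row ⇒ E
  [1] b0 r10: had r10 ⇒ H
  [2] b0 r13: had r10 ⇒ C
  [3] b2 r6: no row ⇒ E
  [4] b3 r12: no row ⇒ E
  [5] b0 r1: had r13 ⇒ C
  [6] b2 r6: had r6 ⇒ H
  [7] b0 r13: had r1 ⇒ C

TRACE = E,H,C,E,E,C,H,C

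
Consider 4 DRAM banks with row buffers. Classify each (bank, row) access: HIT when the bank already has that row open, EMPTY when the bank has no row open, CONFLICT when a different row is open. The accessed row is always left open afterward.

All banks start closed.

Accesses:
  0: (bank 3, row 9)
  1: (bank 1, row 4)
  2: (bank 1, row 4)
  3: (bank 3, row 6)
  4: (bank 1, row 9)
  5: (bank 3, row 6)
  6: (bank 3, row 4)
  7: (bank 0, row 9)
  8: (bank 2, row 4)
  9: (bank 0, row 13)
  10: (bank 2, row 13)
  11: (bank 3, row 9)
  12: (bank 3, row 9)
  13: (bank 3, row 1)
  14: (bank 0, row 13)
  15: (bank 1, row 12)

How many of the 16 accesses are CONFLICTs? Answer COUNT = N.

step 0: bank3 None->9 [EMPTY]
step 1: bank1 None->4 [EMPTY]
step 2: bank1 4->4 [HIT]
step 3: bank3 9->6 [CONFLICT]
step 4: bank1 4->9 [CONFLICT]
step 5: bank3 6->6 [HIT]
step 6: bank3 6->4 [CONFLICT]
step 7: bank0 None->9 [EMPTY]
step 8: bank2 None->4 [EMPTY]
step 9: bank0 9->13 [CONFLICT]
step 10: bank2 4->13 [CONFLICT]
step 11: bank3 4->9 [CONFLICT]
step 12: bank3 9->9 [HIT]
step 13: bank3 9->1 [CONFLICT]
step 14: bank0 13->13 [HIT]
step 15: bank1 9->12 [CONFLICT]

COUNT = 8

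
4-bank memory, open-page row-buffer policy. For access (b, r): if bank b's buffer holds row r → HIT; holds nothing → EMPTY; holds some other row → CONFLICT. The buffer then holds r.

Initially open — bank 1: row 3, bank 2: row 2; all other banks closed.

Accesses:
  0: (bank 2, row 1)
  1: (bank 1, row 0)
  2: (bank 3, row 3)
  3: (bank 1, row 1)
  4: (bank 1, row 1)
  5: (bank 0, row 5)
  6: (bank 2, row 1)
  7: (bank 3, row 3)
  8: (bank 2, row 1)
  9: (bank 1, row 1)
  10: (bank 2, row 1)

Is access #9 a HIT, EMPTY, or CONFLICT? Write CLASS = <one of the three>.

CLASS = HIT

0: bank 2 row 1 — prev 2 → CONFLICT
1: bank 1 row 0 — prev 3 → CONFLICT
2: bank 3 row 3 — prev None → EMPTY
3: bank 1 row 1 — prev 0 → CONFLICT
4: bank 1 row 1 — prev 1 → HIT
5: bank 0 row 5 — prev None → EMPTY
6: bank 2 row 1 — prev 1 → HIT
7: bank 3 row 3 — prev 3 → HIT
8: bank 2 row 1 — prev 1 → HIT
9: bank 1 row 1 — prev 1 → HIT
10: bank 2 row 1 — prev 1 → HIT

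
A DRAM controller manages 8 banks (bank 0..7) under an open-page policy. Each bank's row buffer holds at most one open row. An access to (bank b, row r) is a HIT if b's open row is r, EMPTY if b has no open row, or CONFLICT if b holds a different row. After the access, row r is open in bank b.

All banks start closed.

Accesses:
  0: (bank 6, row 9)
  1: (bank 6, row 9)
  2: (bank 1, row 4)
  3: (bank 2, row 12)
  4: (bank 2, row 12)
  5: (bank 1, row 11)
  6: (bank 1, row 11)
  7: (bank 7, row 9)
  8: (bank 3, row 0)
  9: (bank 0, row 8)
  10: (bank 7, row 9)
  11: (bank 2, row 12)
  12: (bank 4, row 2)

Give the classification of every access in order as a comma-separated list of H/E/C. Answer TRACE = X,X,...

TRACE = E,H,E,E,H,C,H,E,E,E,H,H,E

  [0] b6 r9: no row ⇒ E
  [1] b6 r9: had r9 ⇒ H
  [2] b1 r4: no row ⇒ E
  [3] b2 r12: no row ⇒ E
  [4] b2 r12: had r12 ⇒ H
  [5] b1 r11: had r4 ⇒ C
  [6] b1 r11: had r11 ⇒ H
  [7] b7 r9: no row ⇒ E
  [8] b3 r0: no row ⇒ E
  [9] b0 r8: no row ⇒ E
  [10] b7 r9: had r9 ⇒ H
  [11] b2 r12: had r12 ⇒ H
  [12] b4 r2: no row ⇒ E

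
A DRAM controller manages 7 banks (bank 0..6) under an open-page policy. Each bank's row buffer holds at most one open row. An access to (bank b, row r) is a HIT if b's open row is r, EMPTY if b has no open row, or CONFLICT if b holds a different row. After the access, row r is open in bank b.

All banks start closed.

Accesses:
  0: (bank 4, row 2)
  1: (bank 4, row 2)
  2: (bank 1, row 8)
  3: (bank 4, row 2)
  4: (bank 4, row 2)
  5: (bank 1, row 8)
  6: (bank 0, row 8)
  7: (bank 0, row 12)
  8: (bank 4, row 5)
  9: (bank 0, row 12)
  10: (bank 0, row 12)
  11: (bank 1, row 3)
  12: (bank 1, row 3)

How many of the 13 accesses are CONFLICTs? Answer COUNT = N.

  [0] b4 r2: no row ⇒ E
  [1] b4 r2: had r2 ⇒ H
  [2] b1 r8: no row ⇒ E
  [3] b4 r2: had r2 ⇒ H
  [4] b4 r2: had r2 ⇒ H
  [5] b1 r8: had r8 ⇒ H
  [6] b0 r8: no row ⇒ E
  [7] b0 r12: had r8 ⇒ C
  [8] b4 r5: had r2 ⇒ C
  [9] b0 r12: had r12 ⇒ H
  [10] b0 r12: had r12 ⇒ H
  [11] b1 r3: had r8 ⇒ C
  [12] b1 r3: had r3 ⇒ H

COUNT = 3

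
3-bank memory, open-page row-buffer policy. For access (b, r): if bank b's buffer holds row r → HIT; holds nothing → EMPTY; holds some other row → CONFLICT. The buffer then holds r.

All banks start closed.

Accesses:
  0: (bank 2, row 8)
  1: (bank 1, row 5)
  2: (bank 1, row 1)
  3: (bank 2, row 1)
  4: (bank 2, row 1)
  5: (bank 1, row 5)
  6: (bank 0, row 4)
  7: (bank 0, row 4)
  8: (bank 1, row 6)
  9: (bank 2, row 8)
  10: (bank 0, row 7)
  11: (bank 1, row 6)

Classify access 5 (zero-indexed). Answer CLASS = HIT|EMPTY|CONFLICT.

0: bank 2 row 8 — prev None → EMPTY
1: bank 1 row 5 — prev None → EMPTY
2: bank 1 row 1 — prev 5 → CONFLICT
3: bank 2 row 1 — prev 8 → CONFLICT
4: bank 2 row 1 — prev 1 → HIT
5: bank 1 row 5 — prev 1 → CONFLICT
6: bank 0 row 4 — prev None → EMPTY
7: bank 0 row 4 — prev 4 → HIT
8: bank 1 row 6 — prev 5 → CONFLICT
9: bank 2 row 8 — prev 1 → CONFLICT
10: bank 0 row 7 — prev 4 → CONFLICT
11: bank 1 row 6 — prev 6 → HIT

CLASS = CONFLICT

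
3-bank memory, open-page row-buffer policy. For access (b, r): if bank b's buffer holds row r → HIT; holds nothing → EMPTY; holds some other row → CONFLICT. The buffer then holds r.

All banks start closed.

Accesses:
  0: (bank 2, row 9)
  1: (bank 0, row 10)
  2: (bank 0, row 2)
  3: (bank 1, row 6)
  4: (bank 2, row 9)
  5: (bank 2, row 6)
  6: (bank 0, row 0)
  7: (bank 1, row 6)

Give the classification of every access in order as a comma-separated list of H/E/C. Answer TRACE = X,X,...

TRACE = E,E,C,E,H,C,C,H

  [0] b2 r9: no row ⇒ E
  [1] b0 r10: no row ⇒ E
  [2] b0 r2: had r10 ⇒ C
  [3] b1 r6: no row ⇒ E
  [4] b2 r9: had r9 ⇒ H
  [5] b2 r6: had r9 ⇒ C
  [6] b0 r0: had r2 ⇒ C
  [7] b1 r6: had r6 ⇒ H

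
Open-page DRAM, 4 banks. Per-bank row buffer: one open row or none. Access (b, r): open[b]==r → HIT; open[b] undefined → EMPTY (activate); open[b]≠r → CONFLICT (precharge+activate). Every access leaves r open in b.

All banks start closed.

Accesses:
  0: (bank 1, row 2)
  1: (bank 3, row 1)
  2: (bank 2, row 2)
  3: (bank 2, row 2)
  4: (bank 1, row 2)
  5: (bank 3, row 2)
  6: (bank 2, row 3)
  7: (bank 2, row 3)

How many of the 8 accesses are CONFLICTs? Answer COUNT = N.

COUNT = 2

step 0: bank1 None->2 [EMPTY]
step 1: bank3 None->1 [EMPTY]
step 2: bank2 None->2 [EMPTY]
step 3: bank2 2->2 [HIT]
step 4: bank1 2->2 [HIT]
step 5: bank3 1->2 [CONFLICT]
step 6: bank2 2->3 [CONFLICT]
step 7: bank2 3->3 [HIT]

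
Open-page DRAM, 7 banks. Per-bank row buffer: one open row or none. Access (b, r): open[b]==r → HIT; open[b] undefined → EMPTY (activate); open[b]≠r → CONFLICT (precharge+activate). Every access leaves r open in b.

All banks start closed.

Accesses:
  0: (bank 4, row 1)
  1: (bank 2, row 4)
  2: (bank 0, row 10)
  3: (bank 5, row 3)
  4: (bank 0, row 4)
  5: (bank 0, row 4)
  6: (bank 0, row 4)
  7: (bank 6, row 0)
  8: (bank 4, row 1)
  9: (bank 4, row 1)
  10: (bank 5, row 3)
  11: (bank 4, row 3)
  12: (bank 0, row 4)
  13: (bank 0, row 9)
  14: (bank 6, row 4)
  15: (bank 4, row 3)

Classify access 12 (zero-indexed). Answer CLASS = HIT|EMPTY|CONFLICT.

CLASS = HIT

  [0] b4 r1: no row ⇒ E
  [1] b2 r4: no row ⇒ E
  [2] b0 r10: no row ⇒ E
  [3] b5 r3: no row ⇒ E
  [4] b0 r4: had r10 ⇒ C
  [5] b0 r4: had r4 ⇒ H
  [6] b0 r4: had r4 ⇒ H
  [7] b6 r0: no row ⇒ E
  [8] b4 r1: had r1 ⇒ H
  [9] b4 r1: had r1 ⇒ H
  [10] b5 r3: had r3 ⇒ H
  [11] b4 r3: had r1 ⇒ C
  [12] b0 r4: had r4 ⇒ H
  [13] b0 r9: had r4 ⇒ C
  [14] b6 r4: had r0 ⇒ C
  [15] b4 r3: had r3 ⇒ H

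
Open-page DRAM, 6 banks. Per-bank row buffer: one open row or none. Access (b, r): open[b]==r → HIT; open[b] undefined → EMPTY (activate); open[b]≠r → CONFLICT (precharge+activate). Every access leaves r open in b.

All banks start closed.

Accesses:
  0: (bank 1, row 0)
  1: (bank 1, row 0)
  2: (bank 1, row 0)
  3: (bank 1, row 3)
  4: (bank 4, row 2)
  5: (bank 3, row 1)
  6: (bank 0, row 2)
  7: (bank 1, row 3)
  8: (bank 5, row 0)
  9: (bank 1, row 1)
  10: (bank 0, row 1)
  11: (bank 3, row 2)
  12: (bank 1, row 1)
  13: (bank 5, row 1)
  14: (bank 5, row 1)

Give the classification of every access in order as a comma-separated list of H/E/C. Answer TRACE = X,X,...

  [0] b1 r0: no row ⇒ E
  [1] b1 r0: had r0 ⇒ H
  [2] b1 r0: had r0 ⇒ H
  [3] b1 r3: had r0 ⇒ C
  [4] b4 r2: no row ⇒ E
  [5] b3 r1: no row ⇒ E
  [6] b0 r2: no row ⇒ E
  [7] b1 r3: had r3 ⇒ H
  [8] b5 r0: no row ⇒ E
  [9] b1 r1: had r3 ⇒ C
  [10] b0 r1: had r2 ⇒ C
  [11] b3 r2: had r1 ⇒ C
  [12] b1 r1: had r1 ⇒ H
  [13] b5 r1: had r0 ⇒ C
  [14] b5 r1: had r1 ⇒ H

TRACE = E,H,H,C,E,E,E,H,E,C,C,C,H,C,H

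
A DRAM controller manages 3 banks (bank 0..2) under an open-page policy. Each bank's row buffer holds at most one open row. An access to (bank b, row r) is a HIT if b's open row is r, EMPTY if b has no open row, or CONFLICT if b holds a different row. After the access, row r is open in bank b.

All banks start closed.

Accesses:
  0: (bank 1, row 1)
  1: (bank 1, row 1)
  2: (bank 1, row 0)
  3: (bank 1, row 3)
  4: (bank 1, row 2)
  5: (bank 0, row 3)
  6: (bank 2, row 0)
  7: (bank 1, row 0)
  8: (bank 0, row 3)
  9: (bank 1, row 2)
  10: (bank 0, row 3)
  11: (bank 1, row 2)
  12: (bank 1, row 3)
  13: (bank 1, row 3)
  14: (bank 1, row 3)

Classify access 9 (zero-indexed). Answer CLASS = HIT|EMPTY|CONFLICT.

0: bank 1 row 1 — prev None → EMPTY
1: bank 1 row 1 — prev 1 → HIT
2: bank 1 row 0 — prev 1 → CONFLICT
3: bank 1 row 3 — prev 0 → CONFLICT
4: bank 1 row 2 — prev 3 → CONFLICT
5: bank 0 row 3 — prev None → EMPTY
6: bank 2 row 0 — prev None → EMPTY
7: bank 1 row 0 — prev 2 → CONFLICT
8: bank 0 row 3 — prev 3 → HIT
9: bank 1 row 2 — prev 0 → CONFLICT
10: bank 0 row 3 — prev 3 → HIT
11: bank 1 row 2 — prev 2 → HIT
12: bank 1 row 3 — prev 2 → CONFLICT
13: bank 1 row 3 — prev 3 → HIT
14: bank 1 row 3 — prev 3 → HIT

CLASS = CONFLICT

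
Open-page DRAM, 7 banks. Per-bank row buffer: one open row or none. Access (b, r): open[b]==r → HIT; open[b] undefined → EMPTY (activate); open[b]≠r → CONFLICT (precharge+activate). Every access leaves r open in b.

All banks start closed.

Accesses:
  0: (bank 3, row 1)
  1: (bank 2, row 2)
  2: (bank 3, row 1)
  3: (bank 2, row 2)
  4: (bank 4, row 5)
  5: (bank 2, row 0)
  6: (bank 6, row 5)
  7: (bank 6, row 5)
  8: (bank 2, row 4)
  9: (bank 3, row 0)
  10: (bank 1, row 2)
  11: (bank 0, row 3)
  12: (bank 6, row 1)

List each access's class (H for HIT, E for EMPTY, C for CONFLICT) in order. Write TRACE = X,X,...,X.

TRACE = E,E,H,H,E,C,E,H,C,C,E,E,C

step 0: bank3 None->1 [EMPTY]
step 1: bank2 None->2 [EMPTY]
step 2: bank3 1->1 [HIT]
step 3: bank2 2->2 [HIT]
step 4: bank4 None->5 [EMPTY]
step 5: bank2 2->0 [CONFLICT]
step 6: bank6 None->5 [EMPTY]
step 7: bank6 5->5 [HIT]
step 8: bank2 0->4 [CONFLICT]
step 9: bank3 1->0 [CONFLICT]
step 10: bank1 None->2 [EMPTY]
step 11: bank0 None->3 [EMPTY]
step 12: bank6 5->1 [CONFLICT]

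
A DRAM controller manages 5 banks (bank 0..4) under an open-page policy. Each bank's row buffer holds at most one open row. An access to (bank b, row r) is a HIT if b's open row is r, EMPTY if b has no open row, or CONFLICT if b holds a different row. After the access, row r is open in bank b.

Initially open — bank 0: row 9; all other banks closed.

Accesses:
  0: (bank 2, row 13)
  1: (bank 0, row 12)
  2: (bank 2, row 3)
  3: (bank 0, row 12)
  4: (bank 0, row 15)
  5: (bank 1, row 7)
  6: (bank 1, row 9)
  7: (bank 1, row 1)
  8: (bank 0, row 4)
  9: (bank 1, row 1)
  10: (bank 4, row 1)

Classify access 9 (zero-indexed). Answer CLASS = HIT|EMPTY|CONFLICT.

CLASS = HIT

  [0] b2 r13: no row ⇒ E
  [1] b0 r12: had r9 ⇒ C
  [2] b2 r3: had r13 ⇒ C
  [3] b0 r12: had r12 ⇒ H
  [4] b0 r15: had r12 ⇒ C
  [5] b1 r7: no row ⇒ E
  [6] b1 r9: had r7 ⇒ C
  [7] b1 r1: had r9 ⇒ C
  [8] b0 r4: had r15 ⇒ C
  [9] b1 r1: had r1 ⇒ H
  [10] b4 r1: no row ⇒ E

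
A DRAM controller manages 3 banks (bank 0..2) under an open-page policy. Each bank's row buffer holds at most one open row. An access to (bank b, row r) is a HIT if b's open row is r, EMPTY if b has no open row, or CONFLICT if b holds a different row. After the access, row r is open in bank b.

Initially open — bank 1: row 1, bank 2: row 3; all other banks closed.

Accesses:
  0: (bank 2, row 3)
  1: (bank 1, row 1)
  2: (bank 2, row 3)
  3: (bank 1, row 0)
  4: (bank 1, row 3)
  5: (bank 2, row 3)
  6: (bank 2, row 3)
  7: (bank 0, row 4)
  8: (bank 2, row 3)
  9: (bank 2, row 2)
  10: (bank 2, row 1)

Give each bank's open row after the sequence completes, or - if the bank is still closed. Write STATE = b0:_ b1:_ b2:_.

STATE = b0:4 b1:3 b2:1

step 0: bank2 3->3 [HIT]
step 1: bank1 1->1 [HIT]
step 2: bank2 3->3 [HIT]
step 3: bank1 1->0 [CONFLICT]
step 4: bank1 0->3 [CONFLICT]
step 5: bank2 3->3 [HIT]
step 6: bank2 3->3 [HIT]
step 7: bank0 None->4 [EMPTY]
step 8: bank2 3->3 [HIT]
step 9: bank2 3->2 [CONFLICT]
step 10: bank2 2->1 [CONFLICT]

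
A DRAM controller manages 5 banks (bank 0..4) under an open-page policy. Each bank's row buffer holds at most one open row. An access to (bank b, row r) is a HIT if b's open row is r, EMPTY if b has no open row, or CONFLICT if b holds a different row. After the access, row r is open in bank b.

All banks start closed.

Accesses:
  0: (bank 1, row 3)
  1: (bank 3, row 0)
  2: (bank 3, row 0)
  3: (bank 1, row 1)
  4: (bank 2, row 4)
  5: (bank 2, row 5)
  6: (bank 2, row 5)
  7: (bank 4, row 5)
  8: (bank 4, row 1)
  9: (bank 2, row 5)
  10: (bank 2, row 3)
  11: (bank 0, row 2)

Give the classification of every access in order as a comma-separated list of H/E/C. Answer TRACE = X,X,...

0: bank 1 row 3 — prev None → EMPTY
1: bank 3 row 0 — prev None → EMPTY
2: bank 3 row 0 — prev 0 → HIT
3: bank 1 row 1 — prev 3 → CONFLICT
4: bank 2 row 4 — prev None → EMPTY
5: bank 2 row 5 — prev 4 → CONFLICT
6: bank 2 row 5 — prev 5 → HIT
7: bank 4 row 5 — prev None → EMPTY
8: bank 4 row 1 — prev 5 → CONFLICT
9: bank 2 row 5 — prev 5 → HIT
10: bank 2 row 3 — prev 5 → CONFLICT
11: bank 0 row 2 — prev None → EMPTY

TRACE = E,E,H,C,E,C,H,E,C,H,C,E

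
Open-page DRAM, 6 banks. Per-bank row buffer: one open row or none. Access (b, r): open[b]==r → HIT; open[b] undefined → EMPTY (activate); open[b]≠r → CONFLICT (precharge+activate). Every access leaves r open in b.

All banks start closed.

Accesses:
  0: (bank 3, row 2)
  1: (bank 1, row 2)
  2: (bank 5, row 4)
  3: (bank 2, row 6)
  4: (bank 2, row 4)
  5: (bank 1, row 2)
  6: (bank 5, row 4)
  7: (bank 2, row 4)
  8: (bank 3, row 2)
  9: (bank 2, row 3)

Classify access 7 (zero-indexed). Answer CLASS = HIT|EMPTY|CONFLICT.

step 0: bank3 None->2 [EMPTY]
step 1: bank1 None->2 [EMPTY]
step 2: bank5 None->4 [EMPTY]
step 3: bank2 None->6 [EMPTY]
step 4: bank2 6->4 [CONFLICT]
step 5: bank1 2->2 [HIT]
step 6: bank5 4->4 [HIT]
step 7: bank2 4->4 [HIT]
step 8: bank3 2->2 [HIT]
step 9: bank2 4->3 [CONFLICT]

CLASS = HIT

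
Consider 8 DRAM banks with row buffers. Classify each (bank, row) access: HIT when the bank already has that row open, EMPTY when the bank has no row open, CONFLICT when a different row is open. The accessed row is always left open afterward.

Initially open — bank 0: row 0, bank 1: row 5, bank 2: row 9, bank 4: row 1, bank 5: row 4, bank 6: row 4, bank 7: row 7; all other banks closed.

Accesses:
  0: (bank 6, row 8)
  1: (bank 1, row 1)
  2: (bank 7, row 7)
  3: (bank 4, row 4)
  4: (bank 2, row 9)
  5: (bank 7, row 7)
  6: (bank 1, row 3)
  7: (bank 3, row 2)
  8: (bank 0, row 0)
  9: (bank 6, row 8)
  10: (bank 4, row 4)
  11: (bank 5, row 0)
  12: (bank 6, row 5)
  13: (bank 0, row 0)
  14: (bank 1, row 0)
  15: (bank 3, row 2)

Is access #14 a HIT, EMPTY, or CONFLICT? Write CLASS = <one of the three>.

0: bank 6 row 8 — prev 4 → CONFLICT
1: bank 1 row 1 — prev 5 → CONFLICT
2: bank 7 row 7 — prev 7 → HIT
3: bank 4 row 4 — prev 1 → CONFLICT
4: bank 2 row 9 — prev 9 → HIT
5: bank 7 row 7 — prev 7 → HIT
6: bank 1 row 3 — prev 1 → CONFLICT
7: bank 3 row 2 — prev None → EMPTY
8: bank 0 row 0 — prev 0 → HIT
9: bank 6 row 8 — prev 8 → HIT
10: bank 4 row 4 — prev 4 → HIT
11: bank 5 row 0 — prev 4 → CONFLICT
12: bank 6 row 5 — prev 8 → CONFLICT
13: bank 0 row 0 — prev 0 → HIT
14: bank 1 row 0 — prev 3 → CONFLICT
15: bank 3 row 2 — prev 2 → HIT

CLASS = CONFLICT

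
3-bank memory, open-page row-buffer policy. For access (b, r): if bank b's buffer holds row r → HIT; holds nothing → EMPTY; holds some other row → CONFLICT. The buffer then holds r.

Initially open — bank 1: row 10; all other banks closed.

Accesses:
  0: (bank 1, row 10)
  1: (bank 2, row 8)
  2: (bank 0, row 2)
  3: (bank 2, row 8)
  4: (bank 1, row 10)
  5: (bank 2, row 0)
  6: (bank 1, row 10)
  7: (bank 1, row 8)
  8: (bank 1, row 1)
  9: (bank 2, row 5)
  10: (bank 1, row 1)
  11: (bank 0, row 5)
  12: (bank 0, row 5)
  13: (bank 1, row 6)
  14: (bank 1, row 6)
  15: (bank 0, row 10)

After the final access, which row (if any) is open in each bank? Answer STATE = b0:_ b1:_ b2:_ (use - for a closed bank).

STATE = b0:10 b1:6 b2:5

#0 (1,10) H  (was 10)
#1 (2,8) E
#2 (0,2) E
#3 (2,8) H  (was 8)
#4 (1,10) H  (was 10)
#5 (2,0) C  (was 8)
#6 (1,10) H  (was 10)
#7 (1,8) C  (was 10)
#8 (1,1) C  (was 8)
#9 (2,5) C  (was 0)
#10 (1,1) H  (was 1)
#11 (0,5) C  (was 2)
#12 (0,5) H  (was 5)
#13 (1,6) C  (was 1)
#14 (1,6) H  (was 6)
#15 (0,10) C  (was 5)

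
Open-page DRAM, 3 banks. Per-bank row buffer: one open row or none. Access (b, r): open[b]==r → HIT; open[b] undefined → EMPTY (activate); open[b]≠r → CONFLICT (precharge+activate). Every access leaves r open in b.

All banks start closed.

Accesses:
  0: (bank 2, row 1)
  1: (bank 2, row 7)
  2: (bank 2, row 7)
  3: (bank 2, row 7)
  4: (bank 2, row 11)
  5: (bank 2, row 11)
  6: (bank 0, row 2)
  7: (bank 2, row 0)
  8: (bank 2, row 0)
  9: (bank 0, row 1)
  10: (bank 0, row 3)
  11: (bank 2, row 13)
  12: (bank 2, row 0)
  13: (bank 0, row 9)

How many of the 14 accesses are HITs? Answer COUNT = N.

COUNT = 4

#0 (2,1) E
#1 (2,7) C  (was 1)
#2 (2,7) H  (was 7)
#3 (2,7) H  (was 7)
#4 (2,11) C  (was 7)
#5 (2,11) H  (was 11)
#6 (0,2) E
#7 (2,0) C  (was 11)
#8 (2,0) H  (was 0)
#9 (0,1) C  (was 2)
#10 (0,3) C  (was 1)
#11 (2,13) C  (was 0)
#12 (2,0) C  (was 13)
#13 (0,9) C  (was 3)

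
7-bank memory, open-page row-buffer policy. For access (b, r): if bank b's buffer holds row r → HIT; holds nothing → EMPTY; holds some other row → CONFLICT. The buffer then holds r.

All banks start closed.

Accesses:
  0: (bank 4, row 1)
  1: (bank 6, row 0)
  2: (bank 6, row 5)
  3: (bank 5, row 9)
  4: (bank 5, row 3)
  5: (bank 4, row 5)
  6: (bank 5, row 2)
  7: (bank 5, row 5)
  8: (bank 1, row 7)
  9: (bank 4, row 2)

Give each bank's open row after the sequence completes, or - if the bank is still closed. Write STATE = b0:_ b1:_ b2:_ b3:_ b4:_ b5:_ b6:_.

step 0: bank4 None->1 [EMPTY]
step 1: bank6 None->0 [EMPTY]
step 2: bank6 0->5 [CONFLICT]
step 3: bank5 None->9 [EMPTY]
step 4: bank5 9->3 [CONFLICT]
step 5: bank4 1->5 [CONFLICT]
step 6: bank5 3->2 [CONFLICT]
step 7: bank5 2->5 [CONFLICT]
step 8: bank1 None->7 [EMPTY]
step 9: bank4 5->2 [CONFLICT]

STATE = b0:- b1:7 b2:- b3:- b4:2 b5:5 b6:5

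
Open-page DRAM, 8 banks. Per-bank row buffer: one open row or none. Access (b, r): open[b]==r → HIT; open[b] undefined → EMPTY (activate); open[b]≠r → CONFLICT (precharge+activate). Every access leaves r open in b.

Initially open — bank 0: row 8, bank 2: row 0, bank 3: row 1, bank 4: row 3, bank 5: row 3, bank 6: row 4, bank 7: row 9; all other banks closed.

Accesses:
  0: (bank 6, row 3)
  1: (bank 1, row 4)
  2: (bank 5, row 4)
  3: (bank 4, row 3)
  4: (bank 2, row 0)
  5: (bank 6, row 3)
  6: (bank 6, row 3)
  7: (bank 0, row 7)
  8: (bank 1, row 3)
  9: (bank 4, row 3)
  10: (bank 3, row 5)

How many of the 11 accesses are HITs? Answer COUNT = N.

COUNT = 5

0: bank 6 row 3 — prev 4 → CONFLICT
1: bank 1 row 4 — prev None → EMPTY
2: bank 5 row 4 — prev 3 → CONFLICT
3: bank 4 row 3 — prev 3 → HIT
4: bank 2 row 0 — prev 0 → HIT
5: bank 6 row 3 — prev 3 → HIT
6: bank 6 row 3 — prev 3 → HIT
7: bank 0 row 7 — prev 8 → CONFLICT
8: bank 1 row 3 — prev 4 → CONFLICT
9: bank 4 row 3 — prev 3 → HIT
10: bank 3 row 5 — prev 1 → CONFLICT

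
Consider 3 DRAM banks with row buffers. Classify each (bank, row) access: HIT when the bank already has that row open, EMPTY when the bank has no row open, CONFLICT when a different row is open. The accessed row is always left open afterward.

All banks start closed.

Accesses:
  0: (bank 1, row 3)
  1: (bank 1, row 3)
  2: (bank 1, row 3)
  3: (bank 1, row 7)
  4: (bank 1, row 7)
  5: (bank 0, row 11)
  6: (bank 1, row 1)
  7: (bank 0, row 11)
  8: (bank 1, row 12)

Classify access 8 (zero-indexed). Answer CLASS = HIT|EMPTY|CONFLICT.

0: bank 1 row 3 — prev None → EMPTY
1: bank 1 row 3 — prev 3 → HIT
2: bank 1 row 3 — prev 3 → HIT
3: bank 1 row 7 — prev 3 → CONFLICT
4: bank 1 row 7 — prev 7 → HIT
5: bank 0 row 11 — prev None → EMPTY
6: bank 1 row 1 — prev 7 → CONFLICT
7: bank 0 row 11 — prev 11 → HIT
8: bank 1 row 12 — prev 1 → CONFLICT

CLASS = CONFLICT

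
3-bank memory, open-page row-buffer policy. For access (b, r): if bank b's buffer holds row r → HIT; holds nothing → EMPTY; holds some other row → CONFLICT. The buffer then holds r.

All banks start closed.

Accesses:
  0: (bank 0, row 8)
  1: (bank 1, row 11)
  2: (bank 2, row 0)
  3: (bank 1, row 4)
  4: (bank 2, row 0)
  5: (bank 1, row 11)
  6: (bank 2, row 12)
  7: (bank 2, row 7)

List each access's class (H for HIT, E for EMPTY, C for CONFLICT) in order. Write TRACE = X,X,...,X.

TRACE = E,E,E,C,H,C,C,C

  [0] b0 r8: no row ⇒ E
  [1] b1 r11: no row ⇒ E
  [2] b2 r0: no row ⇒ E
  [3] b1 r4: had r11 ⇒ C
  [4] b2 r0: had r0 ⇒ H
  [5] b1 r11: had r4 ⇒ C
  [6] b2 r12: had r0 ⇒ C
  [7] b2 r7: had r12 ⇒ C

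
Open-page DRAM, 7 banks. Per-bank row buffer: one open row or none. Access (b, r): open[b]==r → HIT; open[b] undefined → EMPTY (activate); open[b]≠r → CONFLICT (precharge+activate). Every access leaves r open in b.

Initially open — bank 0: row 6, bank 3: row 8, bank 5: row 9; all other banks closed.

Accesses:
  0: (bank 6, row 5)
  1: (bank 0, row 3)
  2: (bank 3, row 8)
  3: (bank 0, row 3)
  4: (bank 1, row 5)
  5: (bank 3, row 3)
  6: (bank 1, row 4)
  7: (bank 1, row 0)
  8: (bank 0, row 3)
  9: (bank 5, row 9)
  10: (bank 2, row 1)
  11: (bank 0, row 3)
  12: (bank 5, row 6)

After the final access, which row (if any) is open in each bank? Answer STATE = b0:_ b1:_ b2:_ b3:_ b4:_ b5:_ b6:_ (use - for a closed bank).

0: bank 6 row 5 — prev None → EMPTY
1: bank 0 row 3 — prev 6 → CONFLICT
2: bank 3 row 8 — prev 8 → HIT
3: bank 0 row 3 — prev 3 → HIT
4: bank 1 row 5 — prev None → EMPTY
5: bank 3 row 3 — prev 8 → CONFLICT
6: bank 1 row 4 — prev 5 → CONFLICT
7: bank 1 row 0 — prev 4 → CONFLICT
8: bank 0 row 3 — prev 3 → HIT
9: bank 5 row 9 — prev 9 → HIT
10: bank 2 row 1 — prev None → EMPTY
11: bank 0 row 3 — prev 3 → HIT
12: bank 5 row 6 — prev 9 → CONFLICT

STATE = b0:3 b1:0 b2:1 b3:3 b4:- b5:6 b6:5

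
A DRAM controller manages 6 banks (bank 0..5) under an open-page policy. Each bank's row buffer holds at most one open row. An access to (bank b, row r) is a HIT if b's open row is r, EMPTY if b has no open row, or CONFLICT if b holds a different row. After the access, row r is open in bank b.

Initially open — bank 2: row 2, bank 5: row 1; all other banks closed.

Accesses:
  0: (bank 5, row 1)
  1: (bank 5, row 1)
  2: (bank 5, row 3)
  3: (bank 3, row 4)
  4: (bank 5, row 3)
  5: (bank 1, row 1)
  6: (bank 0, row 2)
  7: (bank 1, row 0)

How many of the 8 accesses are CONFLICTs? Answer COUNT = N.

step 0: bank5 1->1 [HIT]
step 1: bank5 1->1 [HIT]
step 2: bank5 1->3 [CONFLICT]
step 3: bank3 None->4 [EMPTY]
step 4: bank5 3->3 [HIT]
step 5: bank1 None->1 [EMPTY]
step 6: bank0 None->2 [EMPTY]
step 7: bank1 1->0 [CONFLICT]

COUNT = 2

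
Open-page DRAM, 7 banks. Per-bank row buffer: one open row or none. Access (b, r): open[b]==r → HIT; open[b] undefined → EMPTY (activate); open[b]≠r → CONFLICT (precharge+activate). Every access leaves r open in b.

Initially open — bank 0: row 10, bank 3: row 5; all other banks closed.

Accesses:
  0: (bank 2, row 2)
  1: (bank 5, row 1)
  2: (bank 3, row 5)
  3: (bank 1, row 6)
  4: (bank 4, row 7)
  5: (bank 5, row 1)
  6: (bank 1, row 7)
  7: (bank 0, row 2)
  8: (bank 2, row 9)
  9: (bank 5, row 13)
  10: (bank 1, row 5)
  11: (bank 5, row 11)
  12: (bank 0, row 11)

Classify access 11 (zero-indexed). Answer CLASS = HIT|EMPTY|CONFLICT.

CLASS = CONFLICT

0: bank 2 row 2 — prev None → EMPTY
1: bank 5 row 1 — prev None → EMPTY
2: bank 3 row 5 — prev 5 → HIT
3: bank 1 row 6 — prev None → EMPTY
4: bank 4 row 7 — prev None → EMPTY
5: bank 5 row 1 — prev 1 → HIT
6: bank 1 row 7 — prev 6 → CONFLICT
7: bank 0 row 2 — prev 10 → CONFLICT
8: bank 2 row 9 — prev 2 → CONFLICT
9: bank 5 row 13 — prev 1 → CONFLICT
10: bank 1 row 5 — prev 7 → CONFLICT
11: bank 5 row 11 — prev 13 → CONFLICT
12: bank 0 row 11 — prev 2 → CONFLICT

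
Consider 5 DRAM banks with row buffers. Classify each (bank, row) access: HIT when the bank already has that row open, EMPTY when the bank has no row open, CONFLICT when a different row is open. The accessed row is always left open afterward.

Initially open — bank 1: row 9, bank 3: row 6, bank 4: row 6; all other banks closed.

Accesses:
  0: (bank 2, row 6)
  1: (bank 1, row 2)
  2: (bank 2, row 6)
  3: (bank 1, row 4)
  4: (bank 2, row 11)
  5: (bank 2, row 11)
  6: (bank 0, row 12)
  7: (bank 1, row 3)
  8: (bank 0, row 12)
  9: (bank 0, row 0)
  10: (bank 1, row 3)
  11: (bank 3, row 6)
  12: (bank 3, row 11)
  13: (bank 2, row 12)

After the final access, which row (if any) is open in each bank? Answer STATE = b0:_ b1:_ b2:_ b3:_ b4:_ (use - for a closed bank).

STATE = b0:0 b1:3 b2:12 b3:11 b4:6

#0 (2,6) E
#1 (1,2) C  (was 9)
#2 (2,6) H  (was 6)
#3 (1,4) C  (was 2)
#4 (2,11) C  (was 6)
#5 (2,11) H  (was 11)
#6 (0,12) E
#7 (1,3) C  (was 4)
#8 (0,12) H  (was 12)
#9 (0,0) C  (was 12)
#10 (1,3) H  (was 3)
#11 (3,6) H  (was 6)
#12 (3,11) C  (was 6)
#13 (2,12) C  (was 11)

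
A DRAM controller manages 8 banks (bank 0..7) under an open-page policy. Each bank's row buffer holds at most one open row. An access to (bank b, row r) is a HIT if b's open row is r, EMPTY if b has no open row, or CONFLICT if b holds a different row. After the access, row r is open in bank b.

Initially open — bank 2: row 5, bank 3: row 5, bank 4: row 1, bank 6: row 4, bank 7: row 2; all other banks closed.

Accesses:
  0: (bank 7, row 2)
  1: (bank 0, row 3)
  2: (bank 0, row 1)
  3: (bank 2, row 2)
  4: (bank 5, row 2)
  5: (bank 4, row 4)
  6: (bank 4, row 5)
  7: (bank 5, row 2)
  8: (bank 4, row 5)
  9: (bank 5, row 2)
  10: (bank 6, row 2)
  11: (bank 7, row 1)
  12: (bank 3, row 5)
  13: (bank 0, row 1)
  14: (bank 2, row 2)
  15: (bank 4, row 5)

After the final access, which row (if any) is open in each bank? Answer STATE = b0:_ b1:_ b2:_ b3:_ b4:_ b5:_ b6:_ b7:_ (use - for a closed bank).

STATE = b0:1 b1:- b2:2 b3:5 b4:5 b5:2 b6:2 b7:1

step 0: bank7 2->2 [HIT]
step 1: bank0 None->3 [EMPTY]
step 2: bank0 3->1 [CONFLICT]
step 3: bank2 5->2 [CONFLICT]
step 4: bank5 None->2 [EMPTY]
step 5: bank4 1->4 [CONFLICT]
step 6: bank4 4->5 [CONFLICT]
step 7: bank5 2->2 [HIT]
step 8: bank4 5->5 [HIT]
step 9: bank5 2->2 [HIT]
step 10: bank6 4->2 [CONFLICT]
step 11: bank7 2->1 [CONFLICT]
step 12: bank3 5->5 [HIT]
step 13: bank0 1->1 [HIT]
step 14: bank2 2->2 [HIT]
step 15: bank4 5->5 [HIT]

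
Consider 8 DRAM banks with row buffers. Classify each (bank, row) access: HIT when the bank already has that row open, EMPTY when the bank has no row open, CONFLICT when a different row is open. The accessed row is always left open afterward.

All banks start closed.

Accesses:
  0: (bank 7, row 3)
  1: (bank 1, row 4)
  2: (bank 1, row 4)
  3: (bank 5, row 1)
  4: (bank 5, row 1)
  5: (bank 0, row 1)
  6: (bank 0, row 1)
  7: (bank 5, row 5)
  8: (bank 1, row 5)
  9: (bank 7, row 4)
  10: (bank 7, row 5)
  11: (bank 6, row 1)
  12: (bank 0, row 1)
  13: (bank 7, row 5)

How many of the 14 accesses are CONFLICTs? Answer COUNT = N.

COUNT = 4

  [0] b7 r3: no row ⇒ E
  [1] b1 r4: no row ⇒ E
  [2] b1 r4: had r4 ⇒ H
  [3] b5 r1: no row ⇒ E
  [4] b5 r1: had r1 ⇒ H
  [5] b0 r1: no row ⇒ E
  [6] b0 r1: had r1 ⇒ H
  [7] b5 r5: had r1 ⇒ C
  [8] b1 r5: had r4 ⇒ C
  [9] b7 r4: had r3 ⇒ C
  [10] b7 r5: had r4 ⇒ C
  [11] b6 r1: no row ⇒ E
  [12] b0 r1: had r1 ⇒ H
  [13] b7 r5: had r5 ⇒ H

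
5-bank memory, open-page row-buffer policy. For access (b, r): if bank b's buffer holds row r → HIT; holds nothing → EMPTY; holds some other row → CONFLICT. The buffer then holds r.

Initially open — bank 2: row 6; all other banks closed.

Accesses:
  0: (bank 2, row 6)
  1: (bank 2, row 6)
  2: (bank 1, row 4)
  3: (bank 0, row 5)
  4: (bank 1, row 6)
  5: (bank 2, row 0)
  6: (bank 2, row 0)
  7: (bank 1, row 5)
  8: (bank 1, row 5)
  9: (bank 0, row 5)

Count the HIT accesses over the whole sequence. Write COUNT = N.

COUNT = 5

  [0] b2 r6: had r6 ⇒ H
  [1] b2 r6: had r6 ⇒ H
  [2] b1 r4: no row ⇒ E
  [3] b0 r5: no row ⇒ E
  [4] b1 r6: had r4 ⇒ C
  [5] b2 r0: had r6 ⇒ C
  [6] b2 r0: had r0 ⇒ H
  [7] b1 r5: had r6 ⇒ C
  [8] b1 r5: had r5 ⇒ H
  [9] b0 r5: had r5 ⇒ H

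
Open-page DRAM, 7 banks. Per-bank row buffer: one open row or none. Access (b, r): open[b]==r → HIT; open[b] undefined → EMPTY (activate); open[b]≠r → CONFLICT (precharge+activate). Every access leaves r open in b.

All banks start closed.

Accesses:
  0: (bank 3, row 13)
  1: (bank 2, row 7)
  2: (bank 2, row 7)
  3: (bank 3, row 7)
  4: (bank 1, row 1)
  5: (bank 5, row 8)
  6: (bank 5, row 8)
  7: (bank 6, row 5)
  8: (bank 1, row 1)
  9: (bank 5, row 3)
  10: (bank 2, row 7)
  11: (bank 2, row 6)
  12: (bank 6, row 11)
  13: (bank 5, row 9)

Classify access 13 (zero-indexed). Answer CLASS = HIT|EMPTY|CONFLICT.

CLASS = CONFLICT

0: bank 3 row 13 — prev None → EMPTY
1: bank 2 row 7 — prev None → EMPTY
2: bank 2 row 7 — prev 7 → HIT
3: bank 3 row 7 — prev 13 → CONFLICT
4: bank 1 row 1 — prev None → EMPTY
5: bank 5 row 8 — prev None → EMPTY
6: bank 5 row 8 — prev 8 → HIT
7: bank 6 row 5 — prev None → EMPTY
8: bank 1 row 1 — prev 1 → HIT
9: bank 5 row 3 — prev 8 → CONFLICT
10: bank 2 row 7 — prev 7 → HIT
11: bank 2 row 6 — prev 7 → CONFLICT
12: bank 6 row 11 — prev 5 → CONFLICT
13: bank 5 row 9 — prev 3 → CONFLICT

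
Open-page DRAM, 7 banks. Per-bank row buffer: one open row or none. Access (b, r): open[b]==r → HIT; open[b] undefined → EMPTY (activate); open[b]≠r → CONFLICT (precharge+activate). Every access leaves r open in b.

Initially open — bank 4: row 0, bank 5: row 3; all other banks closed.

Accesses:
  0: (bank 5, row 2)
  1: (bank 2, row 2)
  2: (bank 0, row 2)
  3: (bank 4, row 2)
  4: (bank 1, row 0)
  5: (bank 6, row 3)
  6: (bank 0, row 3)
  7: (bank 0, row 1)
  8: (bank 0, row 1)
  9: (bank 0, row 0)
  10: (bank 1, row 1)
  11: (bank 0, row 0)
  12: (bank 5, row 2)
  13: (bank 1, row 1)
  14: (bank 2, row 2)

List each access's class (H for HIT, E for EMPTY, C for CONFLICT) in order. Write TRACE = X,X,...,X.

TRACE = C,E,E,C,E,E,C,C,H,C,C,H,H,H,H

  [0] b5 r2: had r3 ⇒ C
  [1] b2 r2: no row ⇒ E
  [2] b0 r2: no row ⇒ E
  [3] b4 r2: had r0 ⇒ C
  [4] b1 r0: no row ⇒ E
  [5] b6 r3: no row ⇒ E
  [6] b0 r3: had r2 ⇒ C
  [7] b0 r1: had r3 ⇒ C
  [8] b0 r1: had r1 ⇒ H
  [9] b0 r0: had r1 ⇒ C
  [10] b1 r1: had r0 ⇒ C
  [11] b0 r0: had r0 ⇒ H
  [12] b5 r2: had r2 ⇒ H
  [13] b1 r1: had r1 ⇒ H
  [14] b2 r2: had r2 ⇒ H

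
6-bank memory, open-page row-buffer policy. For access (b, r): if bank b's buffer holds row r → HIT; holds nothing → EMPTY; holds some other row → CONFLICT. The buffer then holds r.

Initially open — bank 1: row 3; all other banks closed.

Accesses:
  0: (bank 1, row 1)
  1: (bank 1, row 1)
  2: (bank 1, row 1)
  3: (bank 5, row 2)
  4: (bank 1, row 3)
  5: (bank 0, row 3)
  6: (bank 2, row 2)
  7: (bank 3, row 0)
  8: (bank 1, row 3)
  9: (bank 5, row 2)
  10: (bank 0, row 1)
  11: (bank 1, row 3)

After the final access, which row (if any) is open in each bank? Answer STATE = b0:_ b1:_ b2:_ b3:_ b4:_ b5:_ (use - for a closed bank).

STATE = b0:1 b1:3 b2:2 b3:0 b4:- b5:2

0: bank 1 row 1 — prev 3 → CONFLICT
1: bank 1 row 1 — prev 1 → HIT
2: bank 1 row 1 — prev 1 → HIT
3: bank 5 row 2 — prev None → EMPTY
4: bank 1 row 3 — prev 1 → CONFLICT
5: bank 0 row 3 — prev None → EMPTY
6: bank 2 row 2 — prev None → EMPTY
7: bank 3 row 0 — prev None → EMPTY
8: bank 1 row 3 — prev 3 → HIT
9: bank 5 row 2 — prev 2 → HIT
10: bank 0 row 1 — prev 3 → CONFLICT
11: bank 1 row 3 — prev 3 → HIT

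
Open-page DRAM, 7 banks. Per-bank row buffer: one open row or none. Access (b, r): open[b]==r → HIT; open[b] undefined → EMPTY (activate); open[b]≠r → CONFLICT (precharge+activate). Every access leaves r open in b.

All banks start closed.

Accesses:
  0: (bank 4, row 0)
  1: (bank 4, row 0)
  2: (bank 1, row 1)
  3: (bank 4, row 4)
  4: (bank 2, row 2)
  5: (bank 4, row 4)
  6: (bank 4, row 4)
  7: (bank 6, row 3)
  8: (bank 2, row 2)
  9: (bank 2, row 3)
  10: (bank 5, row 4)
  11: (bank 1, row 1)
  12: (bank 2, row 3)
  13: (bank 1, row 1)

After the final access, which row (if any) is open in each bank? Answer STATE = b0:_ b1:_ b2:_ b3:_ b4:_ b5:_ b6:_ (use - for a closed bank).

#0 (4,0) E
#1 (4,0) H  (was 0)
#2 (1,1) E
#3 (4,4) C  (was 0)
#4 (2,2) E
#5 (4,4) H  (was 4)
#6 (4,4) H  (was 4)
#7 (6,3) E
#8 (2,2) H  (was 2)
#9 (2,3) C  (was 2)
#10 (5,4) E
#11 (1,1) H  (was 1)
#12 (2,3) H  (was 3)
#13 (1,1) H  (was 1)

STATE = b0:- b1:1 b2:3 b3:- b4:4 b5:4 b6:3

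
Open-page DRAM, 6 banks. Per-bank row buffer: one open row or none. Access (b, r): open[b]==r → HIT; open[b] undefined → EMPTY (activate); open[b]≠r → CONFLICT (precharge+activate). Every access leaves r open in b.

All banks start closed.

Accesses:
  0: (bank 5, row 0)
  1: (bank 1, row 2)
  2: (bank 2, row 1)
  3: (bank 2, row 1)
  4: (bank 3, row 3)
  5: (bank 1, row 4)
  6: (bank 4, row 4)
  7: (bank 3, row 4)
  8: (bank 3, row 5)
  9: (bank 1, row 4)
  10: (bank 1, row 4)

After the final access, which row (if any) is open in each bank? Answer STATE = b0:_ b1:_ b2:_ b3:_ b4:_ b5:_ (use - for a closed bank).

step 0: bank5 None->0 [EMPTY]
step 1: bank1 None->2 [EMPTY]
step 2: bank2 None->1 [EMPTY]
step 3: bank2 1->1 [HIT]
step 4: bank3 None->3 [EMPTY]
step 5: bank1 2->4 [CONFLICT]
step 6: bank4 None->4 [EMPTY]
step 7: bank3 3->4 [CONFLICT]
step 8: bank3 4->5 [CONFLICT]
step 9: bank1 4->4 [HIT]
step 10: bank1 4->4 [HIT]

STATE = b0:- b1:4 b2:1 b3:5 b4:4 b5:0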